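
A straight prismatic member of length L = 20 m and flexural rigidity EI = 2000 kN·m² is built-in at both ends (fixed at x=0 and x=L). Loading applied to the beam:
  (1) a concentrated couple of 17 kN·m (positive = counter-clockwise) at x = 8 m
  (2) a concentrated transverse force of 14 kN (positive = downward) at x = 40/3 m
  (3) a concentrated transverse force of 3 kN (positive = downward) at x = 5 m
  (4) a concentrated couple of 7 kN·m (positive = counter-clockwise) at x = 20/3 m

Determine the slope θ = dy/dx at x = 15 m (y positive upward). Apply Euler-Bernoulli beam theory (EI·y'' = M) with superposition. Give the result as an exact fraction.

θ(15) = 196553/5760000 rad

Load 1 — applied couple M₀=17 kN·m at a=8 m (b=L-a=12):
  θ_1 = (R_Ax²/2 - M_Ax - M₀(x-a))/EI  [x>a] with R_A=153/125, M_A=51/25 = ((153/125)·15²/2 - (51/25)·15 - 17·(15-8))/2000 = -119/20000 rad
Load 2 — point force P=14 kN at a=40/3 m (b=L-a=20/3):
  θ_2 = Pa²(L-x)(2bL-(3b+a)(L-x))/(2L³EI)  [x>a] = 14·(40/3)²·(20-15)·(2·(20/3)·20-(3·(20/3)+(40/3))·(20-15))/(2·20³·2000) = 7/180 rad
Load 3 — point force P=3 kN at a=5 m (b=L-a=15):
  θ_3 = Pa²(L-x)(2bL-(3b+a)(L-x))/(2L³EI)  [x>a] = 3·5²·(20-15)·(2·15·20-(3·15+5)·(20-15))/(2·20³·2000) = 21/5120 rad
Load 4 — applied couple M₀=7 kN·m at a=20/3 m (b=L-a=40/3):
  θ_4 = (R_Ax²/2 - M_Ax - M₀(x-a))/EI  [x>a] with R_A=7/15, M_A=0 = ((7/15)·15²/2 - 0·15 - 7·(15-(20/3)))/2000 = -7/2400 rad
Superposition: θ = Σ θ_i = 196553/5760000 rad ≈ 0.034124 rad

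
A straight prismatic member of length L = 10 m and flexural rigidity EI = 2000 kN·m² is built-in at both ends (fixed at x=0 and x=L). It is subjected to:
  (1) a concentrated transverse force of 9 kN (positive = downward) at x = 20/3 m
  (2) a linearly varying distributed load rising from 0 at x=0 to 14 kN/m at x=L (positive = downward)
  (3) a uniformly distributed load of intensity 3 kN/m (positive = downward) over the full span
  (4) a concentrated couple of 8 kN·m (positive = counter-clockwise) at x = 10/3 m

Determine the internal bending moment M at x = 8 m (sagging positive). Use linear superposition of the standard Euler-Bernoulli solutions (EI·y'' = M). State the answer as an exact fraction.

Load 1 — point force P=9 kN at a=20/3 m (b=L-a=10/3):
  M_1 = Pa²(a+3b)(L-x)/L³ - Pa²b/L²  [x>a] = 9·(20/3)²·((20/3)+3·(10/3))·(10-8)/10³ - 9·(20/3)²·(10/3)/10² = 0 kN·m
Load 2 — triangular load w₀=14 kN/m (0→w₀ over full span):
  M_2 = 3w₀Lx/20 - w₀L²/30 - w₀x³/(6L) = 3·14·10·8/20 - 14·10²/30 - 14·8³/(6·10) = 28/15 kN·m
Load 3 — uniform load w=3 kN/m over full span:
  M_3 = wLx/2 - wL²/12 - wx²/2 = 3·10·8/2 - 3·10²/12 - 3·8²/2 = -1 kN·m
Load 4 — applied couple M₀=8 kN·m at a=10/3 m (b=L-a=20/3):
  M_4 = R_Ax - M_A - M₀  [x>a] with R_A=16/15, M_A=0 = (16/15)·8 - 0 - 8 = 8/15 kN·m
Superposition: M = Σ M_i = 7/5 kN·m ≈ 1.400000 kN·m

M(8) = 7/5 kN·m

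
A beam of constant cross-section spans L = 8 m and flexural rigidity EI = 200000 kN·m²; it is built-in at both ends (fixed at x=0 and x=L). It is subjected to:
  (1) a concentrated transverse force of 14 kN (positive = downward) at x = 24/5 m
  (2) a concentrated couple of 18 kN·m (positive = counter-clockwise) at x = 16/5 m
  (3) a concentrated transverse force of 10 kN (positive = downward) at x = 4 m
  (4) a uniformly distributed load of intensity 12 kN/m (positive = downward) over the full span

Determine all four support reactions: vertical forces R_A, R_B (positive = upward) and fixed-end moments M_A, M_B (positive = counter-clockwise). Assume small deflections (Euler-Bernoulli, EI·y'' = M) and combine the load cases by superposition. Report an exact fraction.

Load 1 — point force P=14 kN at a=24/5 m (b=L-a=16/5):
  R_A = Pb²(3a+b)/L³ = 14·(16/5)²·(3·(24/5)+(16/5))/8³ = 616/125 kN
  M_A = Pab²/L² = 14·(24/5)·(16/5)²/8² = 1344/125 kN·m
  R_B = Pa²(a+3b)/L³ = 14·(24/5)²·((24/5)+3·(16/5))/8³ = 1134/125 kN
  M_B = -Pa²b/L² = -14·(24/5)²·(16/5)/8² = -2016/125 kN·m
Load 2 — applied couple M₀=18 kN·m at a=16/5 m (b=L-a=24/5):
  R_A = 6M₀ab/L³ = 6·18·(16/5)·(24/5)/8³ = 81/25 kN
  M_A = M₀b(2a-b)/L² = 18·(24/5)·(2·(16/5)-(24/5))/8² = 54/25 kN·m
  R_B = -6M₀ab/L³ = -6·18·(16/5)·(24/5)/8³ = -81/25 kN
  M_B = M₀a(2b-a)/L² = 18·(16/5)·(2·(24/5)-(16/5))/8² = 144/25 kN·m
Load 3 — point force P=10 kN at a=4 m (b=L-a=4):
  R_A = Pb²(3a+b)/L³ = 10·4²·(3·4+4)/8³ = 5 kN
  M_A = Pab²/L² = 10·4·4²/8² = 10 kN·m
  R_B = Pa²(a+3b)/L³ = 10·4²·(4+3·4)/8³ = 5 kN
  M_B = -Pa²b/L² = -10·4²·4/8² = -10 kN·m
Load 4 — uniform load w=12 kN/m over full span:
  R_A = wL/2 = 12·8/2 = 48 kN
  M_A = wL²/12 = 12·8²/12 = 64 kN·m
  R_B = wL/2 = 12·8/2 = 48 kN
  M_B = -wL²/12 = -12·8²/12 = -64 kN·m
Superposition: R_A = 7646/125 kN, M_A = 10864/125 kN·m, R_B = 7354/125 kN, M_B = -10546/125 kN·m

R_A = 7646/125 kN, M_A = 10864/125 kN·m, R_B = 7354/125 kN, M_B = -10546/125 kN·m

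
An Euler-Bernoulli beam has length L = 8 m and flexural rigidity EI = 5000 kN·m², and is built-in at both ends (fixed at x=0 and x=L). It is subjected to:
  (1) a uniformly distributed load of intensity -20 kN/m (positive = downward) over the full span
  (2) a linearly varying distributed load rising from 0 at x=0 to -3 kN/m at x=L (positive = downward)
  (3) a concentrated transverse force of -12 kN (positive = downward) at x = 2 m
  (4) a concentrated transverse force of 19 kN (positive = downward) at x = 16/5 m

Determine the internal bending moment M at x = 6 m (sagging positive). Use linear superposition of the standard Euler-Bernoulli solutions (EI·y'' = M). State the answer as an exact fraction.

Load 1 — uniform load w=-20 kN/m over full span:
  M_1 = wLx/2 - wL²/12 - wx²/2 = (-20)·8·6/2 - (-20)·8²/12 - (-20)·6²/2 = -40/3 kN·m
Load 2 — triangular load w₀=-3 kN/m (0→w₀ over full span):
  M_2 = 3w₀Lx/20 - w₀L²/30 - w₀x³/(6L) = 3·(-3)·8·6/20 - (-3)·8²/30 - (-3)·6³/(6·8) = -17/10 kN·m
Load 3 — point force P=-12 kN at a=2 m (b=L-a=6):
  M_3 = Pa²(a+3b)(L-x)/L³ - Pa²b/L²  [x>a] = (-12)·2²·(2+3·6)·(8-6)/8³ - (-12)·2²·6/8² = 3/4 kN·m
Load 4 — point force P=19 kN at a=16/5 m (b=L-a=24/5):
  M_4 = Pa²(a+3b)(L-x)/L³ - Pa²b/L²  [x>a] = 19·(16/5)²·((16/5)+3·(24/5))·(8-6)/8³ - 19·(16/5)²·(24/5)/8² = -152/125 kN·m
Superposition: M = Σ M_i = -23249/1500 kN·m ≈ -15.499333 kN·m

M(6) = -23249/1500 kN·m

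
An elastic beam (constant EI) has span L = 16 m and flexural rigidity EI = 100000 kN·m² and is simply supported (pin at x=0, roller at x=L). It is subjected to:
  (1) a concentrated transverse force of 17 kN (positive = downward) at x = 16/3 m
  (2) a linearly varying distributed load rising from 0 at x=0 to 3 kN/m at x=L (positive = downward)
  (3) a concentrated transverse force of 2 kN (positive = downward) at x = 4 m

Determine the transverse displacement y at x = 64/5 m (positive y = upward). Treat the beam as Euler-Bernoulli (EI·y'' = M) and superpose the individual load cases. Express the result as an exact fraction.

Load 1 — point force P=17 kN at a=16/3 m (b=L-a=32/3):
  y_1 = -Pa(L-x)(2Lx-a²-x²)/(6LEI)  [x>a] = -17·(16/3)·(16-(64/5))·(2·16·(64/5)-(16/3)²-(64/5)²)/(6·16·100000) = -207808/31640625 m
Load 2 — triangular load w₀=3 kN/m (0→w₀ over full span):
  y_2 = -w₀x(7L⁴-10L²x²+3x⁴)/(360LEI) = -3·(64/5)·(7·16⁴-10·16²·(64/5)²+3·(64/5)⁴)/(360·16·100000) = -390144/48828125 m
Load 3 — point force P=2 kN at a=4 m (b=L-a=12):
  y_3 = -Pa(L-x)(2Lx-a²-x²)/(6LEI)  [x>a] = -2·4·(16-(64/5))·(2·16·(64/5)-4²-(64/5)²)/(6·16·100000) = -718/1171875 m
Superposition: y = Σ y_i = -60000914/3955078125 m ≈ -0.015171 m

y(64/5) = -60000914/3955078125 m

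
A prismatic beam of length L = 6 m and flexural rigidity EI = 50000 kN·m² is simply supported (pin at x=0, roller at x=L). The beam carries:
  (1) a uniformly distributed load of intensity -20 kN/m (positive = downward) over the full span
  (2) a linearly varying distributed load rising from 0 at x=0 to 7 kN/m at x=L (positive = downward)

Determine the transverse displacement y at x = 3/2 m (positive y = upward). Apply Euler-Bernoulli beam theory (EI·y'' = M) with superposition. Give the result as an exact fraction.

Load 1 — uniform load w=-20 kN/m over full span:
  y_1 = -wx(L³-2Lx²+x³)/(24EI) = -(-20)·(3/2)·(6³-2·6·(3/2)²+(3/2)³)/(24·50000) = 1539/320000 m
Load 2 — triangular load w₀=7 kN/m (0→w₀ over full span):
  y_2 = -w₀x(7L⁴-10L²x²+3x⁴)/(360LEI) = -7·(3/2)·(7·6⁴-10·6²·(3/2)²+3·(3/2)⁴)/(360·6·50000) = -20601/25600000 m
Superposition: y = Σ y_i = 102519/25600000 m ≈ 0.004005 m

y(3/2) = 102519/25600000 m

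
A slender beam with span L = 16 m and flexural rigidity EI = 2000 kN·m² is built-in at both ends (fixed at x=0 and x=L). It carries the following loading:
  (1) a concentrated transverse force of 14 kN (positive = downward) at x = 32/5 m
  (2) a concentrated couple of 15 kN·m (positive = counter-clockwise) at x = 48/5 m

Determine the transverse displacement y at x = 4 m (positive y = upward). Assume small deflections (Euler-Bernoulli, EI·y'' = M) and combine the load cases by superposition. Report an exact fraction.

Load 1 — point force P=14 kN at a=32/5 m (b=L-a=48/5):
  y_1 = -Pb²x²(3aL-(3a+b)x)/(6L³EI)  [x≤a] = -14·(48/5)²·4²·(3·(32/5)·16-(3·(32/5)+(48/5))·4)/(6·16³·2000) = -252/3125 m
Load 2 — applied couple M₀=15 kN·m at a=48/5 m (b=L-a=32/5):
  y_2 = (R_Ax³/6 - M_Ax²/2)/EI  [x≤a] with R_A=27/20, M_A=24/5 = ((27/20)·4³/6 - (24/5)·4²/2)/2000 = -3/250 m
Superposition: y = Σ y_i = -579/6250 m ≈ -0.092640 m

y(4) = -579/6250 m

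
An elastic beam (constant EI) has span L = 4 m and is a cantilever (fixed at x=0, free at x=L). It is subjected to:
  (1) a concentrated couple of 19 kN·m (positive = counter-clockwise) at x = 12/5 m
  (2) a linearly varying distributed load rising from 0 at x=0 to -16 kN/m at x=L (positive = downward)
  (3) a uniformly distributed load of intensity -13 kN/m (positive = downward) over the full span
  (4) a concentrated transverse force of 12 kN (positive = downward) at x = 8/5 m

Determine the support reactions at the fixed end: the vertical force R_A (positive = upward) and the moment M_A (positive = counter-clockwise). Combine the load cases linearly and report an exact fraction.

R_A = -72 kN, M_A = -2837/15 kN·m

Load 1 — applied couple M₀=19 kN·m at a=12/5 m (b=L-a=8/5):
  R_A = 0 kN
  M_A = -M₀ = -19 kN·m
Load 2 — triangular load w₀=-16 kN/m (0→w₀ over full span):
  R_A = w₀L/2 = (-16)·4/2 = -32 kN
  M_A = w₀L²/3 = (-16)·4²/3 = -256/3 kN·m
Load 3 — uniform load w=-13 kN/m over full span:
  R_A = wL = (-13)·4 = -52 kN
  M_A = wL²/2 = (-13)·4²/2 = -104 kN·m
Load 4 — point force P=12 kN at a=8/5 m (b=L-a=12/5):
  R_A = P = 12 kN
  M_A = Pa = 12·(8/5) = 96/5 kN·m
Superposition: R_A = -72 kN, M_A = -2837/15 kN·m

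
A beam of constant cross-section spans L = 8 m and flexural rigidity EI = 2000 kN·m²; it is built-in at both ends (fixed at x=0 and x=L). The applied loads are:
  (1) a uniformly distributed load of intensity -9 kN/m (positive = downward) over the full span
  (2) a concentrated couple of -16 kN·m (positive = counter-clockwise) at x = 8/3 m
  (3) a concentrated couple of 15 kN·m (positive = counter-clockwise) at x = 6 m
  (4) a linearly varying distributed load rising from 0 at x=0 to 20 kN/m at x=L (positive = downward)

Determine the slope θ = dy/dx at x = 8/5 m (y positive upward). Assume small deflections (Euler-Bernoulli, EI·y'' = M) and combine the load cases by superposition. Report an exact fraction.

Load 1 — uniform load w=-9 kN/m over full span:
  θ_1 = -wx(L-x)(L-2x)/(12EI) = -(-9)·(8/5)·(8-(8/5))·(8-2·(8/5))/(12·2000) = 288/15625 rad
Load 2 — applied couple M₀=-16 kN·m at a=8/3 m (b=L-a=16/3):
  θ_2 = (R_Ax²/2 - M_Ax)/EI  [x≤a] with R_A=-8/3, M_A=0 = ((-8/3)·(8/5)²/2 - 0·(8/5))/2000 = -16/9375 rad
Load 3 — applied couple M₀=15 kN·m at a=6 m (b=L-a=2):
  θ_3 = (R_Ax²/2 - M_Ax)/EI  [x≤a] with R_A=135/64, M_A=75/16 = ((135/64)·(8/5)²/2 - (75/16)·(8/5))/2000 = -3/1250 rad
Load 4 — triangular load w₀=20 kN/m (0→w₀ over full span):
  θ_4 = -w₀(2x(L-x)(L-2x)(x+2L)+x²(L-x)²)/(120LEI) = -20·(2·(8/5)·(8-(8/5))·(8-2·(8/5))·((8/5)+2·8)+(8/5)²·(8-(8/5))²)/(120·8·2000) = -896/46875 rad
Superposition: θ = Σ θ_i = -449/93750 rad ≈ -0.004789 rad

θ(8/5) = -449/93750 rad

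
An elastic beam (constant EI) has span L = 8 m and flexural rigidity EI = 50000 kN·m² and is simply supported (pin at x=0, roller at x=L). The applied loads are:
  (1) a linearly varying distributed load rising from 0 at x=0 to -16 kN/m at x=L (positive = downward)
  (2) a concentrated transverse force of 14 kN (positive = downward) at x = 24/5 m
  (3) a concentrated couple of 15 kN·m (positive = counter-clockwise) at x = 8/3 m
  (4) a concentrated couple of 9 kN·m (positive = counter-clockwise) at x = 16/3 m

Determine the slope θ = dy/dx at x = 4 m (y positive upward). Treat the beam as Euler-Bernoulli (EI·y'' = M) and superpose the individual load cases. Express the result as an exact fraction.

Load 1 — triangular load w₀=-16 kN/m (0→w₀ over full span):
  θ_1 = -w₀(7L⁴-30L²x²+15x⁴)/(360LEI) = -(-16)·(7·8⁴-30·8²·4²+15·4⁴)/(360·8·50000) = 28/140625 rad
Load 2 — point force P=14 kN at a=24/5 m (b=L-a=16/5):
  θ_2 = -Pb(L²-b²-3x²)/(6LEI)  [x≤a] = -14·(16/5)·(8²-(16/5)²-3·4²)/(6·8·50000) = -42/390625 rad
Load 3 — applied couple M₀=15 kN·m at a=8/3 m (b=L-a=16/3):
  θ_3 = (M₀x²/(2L)-M₀(x-a)+C₁)/EI  [x>a] with C₁=M₀(3b²-L²)/(6L)=20/3 = (15·4²/(2·8)-15·(4-(8/3))+(20/3))/50000 = 1/30000 rad
Load 4 — applied couple M₀=9 kN·m at a=16/3 m (b=L-a=8/3):
  θ_4 = (M₀x²/(2L)+C₁)/EI  [x≤a] with C₁=M₀(3b²-L²)/(6L)=-8 = (9·4²/(2·8)+(-8))/50000 = 1/50000 rad
Superposition: θ = Σ θ_i = 1019/7031250 rad ≈ 0.000145 rad

θ(4) = 1019/7031250 rad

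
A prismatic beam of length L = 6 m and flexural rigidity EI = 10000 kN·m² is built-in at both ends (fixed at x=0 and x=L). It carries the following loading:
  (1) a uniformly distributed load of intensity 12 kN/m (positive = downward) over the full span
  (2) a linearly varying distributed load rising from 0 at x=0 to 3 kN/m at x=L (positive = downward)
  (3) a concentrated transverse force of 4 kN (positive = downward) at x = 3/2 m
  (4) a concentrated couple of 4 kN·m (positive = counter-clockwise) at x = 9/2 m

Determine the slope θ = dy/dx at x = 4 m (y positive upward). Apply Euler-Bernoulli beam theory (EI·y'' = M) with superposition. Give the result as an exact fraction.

Load 1 — uniform load w=12 kN/m over full span:
  θ_1 = -wx(L-x)(L-2x)/(12EI) = -12·4·(6-4)·(6-2·4)/(12·10000) = 1/625 rad
Load 2 — triangular load w₀=3 kN/m (0→w₀ over full span):
  θ_2 = -w₀(2x(L-x)(L-2x)(x+2L)+x²(L-x)²)/(120LEI) = -3·(2·4·(6-4)·(6-2·4)·(4+2·6)+4²·(6-4)²)/(120·6·10000) = 7/37500 rad
Load 3 — point force P=4 kN at a=3/2 m (b=L-a=9/2):
  θ_3 = Pa²(L-x)(2bL-(3b+a)(L-x))/(2L³EI)  [x>a] = 4·(3/2)²·(6-4)·(2·(9/2)·6-(3·(9/2)+(3/2))·(6-4))/(2·6³·10000) = 1/10000 rad
Load 4 — applied couple M₀=4 kN·m at a=9/2 m (b=L-a=3/2):
  θ_4 = (R_Ax²/2 - M_Ax)/EI  [x≤a] with R_A=3/4, M_A=5/4 = ((3/4)·4²/2 - (5/4)·4)/10000 = 1/10000 rad
Superposition: θ = Σ θ_i = 149/75000 rad ≈ 0.001987 rad

θ(4) = 149/75000 rad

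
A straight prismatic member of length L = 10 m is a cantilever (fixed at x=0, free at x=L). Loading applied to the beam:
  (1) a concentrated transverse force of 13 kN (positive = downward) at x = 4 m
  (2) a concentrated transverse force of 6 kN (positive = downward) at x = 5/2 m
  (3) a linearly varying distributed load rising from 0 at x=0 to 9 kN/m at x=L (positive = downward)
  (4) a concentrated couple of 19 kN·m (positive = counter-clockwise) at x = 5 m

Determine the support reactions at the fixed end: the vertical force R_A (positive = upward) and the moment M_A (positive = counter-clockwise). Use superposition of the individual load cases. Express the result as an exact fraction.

Load 1 — point force P=13 kN at a=4 m (b=L-a=6):
  R_A = P = 13 kN
  M_A = Pa = 13·4 = 52 kN·m
Load 2 — point force P=6 kN at a=5/2 m (b=L-a=15/2):
  R_A = P = 6 kN
  M_A = Pa = 6·(5/2) = 15 kN·m
Load 3 — triangular load w₀=9 kN/m (0→w₀ over full span):
  R_A = w₀L/2 = 9·10/2 = 45 kN
  M_A = w₀L²/3 = 9·10²/3 = 300 kN·m
Load 4 — applied couple M₀=19 kN·m at a=5 m (b=L-a=5):
  R_A = 0 kN
  M_A = -M₀ = -19 kN·m
Superposition: R_A = 64 kN, M_A = 348 kN·m

R_A = 64 kN, M_A = 348 kN·m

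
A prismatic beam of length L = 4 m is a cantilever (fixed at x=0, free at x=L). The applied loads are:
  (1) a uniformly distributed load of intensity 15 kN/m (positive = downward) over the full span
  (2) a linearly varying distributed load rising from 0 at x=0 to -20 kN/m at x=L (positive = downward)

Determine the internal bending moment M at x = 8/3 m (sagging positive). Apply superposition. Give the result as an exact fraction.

M(8/3) = 200/81 kN·m

Load 1 — uniform load w=15 kN/m over full span:
  M_1 = -w(L-x)²/2 = -15·(4-(8/3))²/2 = -40/3 kN·m
Load 2 — triangular load w₀=-20 kN/m (0→w₀ over full span):
  M_2 = w₀Lx/2 - w₀L²/3 - w₀x³/(6L) = (-20)·4·(8/3)/2 - (-20)·4²/3 - (-20)·(8/3)³/(6·4) = 1280/81 kN·m
Superposition: M = Σ M_i = 200/81 kN·m ≈ 2.469136 kN·m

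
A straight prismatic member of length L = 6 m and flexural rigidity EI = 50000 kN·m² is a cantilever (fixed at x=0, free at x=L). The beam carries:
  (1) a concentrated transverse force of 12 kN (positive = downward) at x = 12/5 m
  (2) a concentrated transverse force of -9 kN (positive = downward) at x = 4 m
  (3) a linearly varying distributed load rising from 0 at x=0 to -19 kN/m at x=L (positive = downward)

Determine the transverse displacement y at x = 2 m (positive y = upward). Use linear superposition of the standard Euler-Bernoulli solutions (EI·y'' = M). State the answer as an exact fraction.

Load 1 — point force P=12 kN at a=12/5 m (b=L-a=18/5):
  y_1 = -Px²(3a-x)/(6EI)  [x≤a] = -12·2²·(3·(12/5)-2)/(6·50000) = -13/15625 m
Load 2 — point force P=-9 kN at a=4 m (b=L-a=2):
  y_2 = -Px²(3a-x)/(6EI)  [x≤a] = -(-9)·2²·(3·4-2)/(6·50000) = 3/2500 m
Load 3 — triangular load w₀=-19 kN/m (0→w₀ over full span):
  y_3 = (w₀Lx³/12-w₀L²x²/6-w₀x⁵/(120L))/EI = ((-19)·6·2³/12-(-19)·6²·2²/6-(-19)·2⁵/(120·6))/50000 = 8569/1125000 m
Superposition: y = Σ y_i = 8983/1125000 m ≈ 0.007985 m

y(2) = 8983/1125000 m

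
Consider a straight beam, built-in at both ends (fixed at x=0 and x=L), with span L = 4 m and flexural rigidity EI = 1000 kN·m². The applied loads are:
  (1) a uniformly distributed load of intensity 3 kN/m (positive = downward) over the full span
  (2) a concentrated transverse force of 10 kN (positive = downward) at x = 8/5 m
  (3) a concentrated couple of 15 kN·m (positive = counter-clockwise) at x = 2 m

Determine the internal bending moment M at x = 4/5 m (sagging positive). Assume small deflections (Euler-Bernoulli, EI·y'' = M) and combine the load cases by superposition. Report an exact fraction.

Load 1 — uniform load w=3 kN/m over full span:
  M_1 = wLx/2 - wL²/12 - wx²/2 = 3·4·(4/5)/2 - 3·4²/12 - 3·(4/5)²/2 = -4/25 kN·m
Load 2 — point force P=10 kN at a=8/5 m (b=L-a=12/5):
  M_2 = Pb²(3a+b)x/L³ - Pab²/L²  [x≤a] = 10·(12/5)²·(3·(8/5)+(12/5))·(4/5)/4³ - 10·(8/5)·(12/5)²/4² = -72/125 kN·m
Load 3 — applied couple M₀=15 kN·m at a=2 m (b=L-a=2):
  M_3 = R_Ax - M_A  [x≤a] with R_A=45/8, M_A=15/4 = (45/8)·(4/5) - (15/4) = 3/4 kN·m
Superposition: M = Σ M_i = 7/500 kN·m ≈ 0.014000 kN·m

M(4/5) = 7/500 kN·m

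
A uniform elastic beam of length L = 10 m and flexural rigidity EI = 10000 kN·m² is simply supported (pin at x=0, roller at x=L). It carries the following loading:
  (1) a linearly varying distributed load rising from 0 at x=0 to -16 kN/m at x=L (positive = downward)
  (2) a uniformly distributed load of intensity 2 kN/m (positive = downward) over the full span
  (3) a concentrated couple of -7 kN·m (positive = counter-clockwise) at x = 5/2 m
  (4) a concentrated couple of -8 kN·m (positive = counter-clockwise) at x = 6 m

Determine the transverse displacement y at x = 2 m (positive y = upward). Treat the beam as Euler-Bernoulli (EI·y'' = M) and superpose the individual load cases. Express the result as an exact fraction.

y(2) = 256951/6000000 m

Load 1 — triangular load w₀=-16 kN/m (0→w₀ over full span):
  y_1 = -w₀x(7L⁴-10L²x²+3x⁴)/(360LEI) = -(-16)·2·(7·10⁴-10·10²·2²+3·2⁴)/(360·10·10000) = 2752/46875 m
Load 2 — uniform load w=2 kN/m over full span:
  y_2 = -wx(L³-2Lx²+x³)/(24EI) = -2·2·(10³-2·10·2²+2³)/(24·10000) = -29/1875 m
Load 3 — applied couple M₀=-7 kN·m at a=5/2 m (b=L-a=15/2):
  y_3 = (M₀x³/(6L)+C₁x)/EI  [x≤a] with C₁=M₀(3b²-L²)/(6L)=-385/48 = ((-7)·2³/(6·10)+(-385/48)·2)/10000 = -679/400000 m
Load 4 — applied couple M₀=-8 kN·m at a=6 m (b=L-a=4):
  y_4 = (M₀x³/(6L)+C₁x)/EI  [x≤a] with C₁=M₀(3b²-L²)/(6L)=104/15 = ((-8)·2³/(6·10)+(104/15)·2)/10000 = 4/3125 m
Superposition: y = Σ y_i = 256951/6000000 m ≈ 0.042825 m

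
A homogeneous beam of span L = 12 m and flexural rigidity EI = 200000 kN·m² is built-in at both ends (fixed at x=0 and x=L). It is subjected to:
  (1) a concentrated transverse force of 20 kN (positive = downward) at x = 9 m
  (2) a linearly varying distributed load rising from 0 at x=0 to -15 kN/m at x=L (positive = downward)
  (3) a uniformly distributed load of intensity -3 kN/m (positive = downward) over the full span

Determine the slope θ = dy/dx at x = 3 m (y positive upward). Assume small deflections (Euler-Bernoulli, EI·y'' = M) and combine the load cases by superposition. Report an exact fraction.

Load 1 — point force P=20 kN at a=9 m (b=L-a=3):
  θ_1 = -Pb²x(2aL-(3a+b)x)/(2L³EI)  [x≤a] = -20·3²·3·(2·9·12-(3·9+3)·3)/(2·12³·200000) = -63/640000 rad
Load 2 — triangular load w₀=-15 kN/m (0→w₀ over full span):
  θ_2 = -w₀(2x(L-x)(L-2x)(x+2L)+x²(L-x)²)/(120LEI) = -(-15)·(2·3·(12-3)·(12-2·3)·(3+2·12)+3²·(12-3)²)/(120·12·200000) = 3159/6400000 rad
Load 3 — uniform load w=-3 kN/m over full span:
  θ_3 = -wx(L-x)(L-2x)/(12EI) = -(-3)·3·(12-3)·(12-2·3)/(12·200000) = 81/400000 rad
Superposition: θ = Σ θ_i = 153/256000 rad ≈ 0.000598 rad

θ(3) = 153/256000 rad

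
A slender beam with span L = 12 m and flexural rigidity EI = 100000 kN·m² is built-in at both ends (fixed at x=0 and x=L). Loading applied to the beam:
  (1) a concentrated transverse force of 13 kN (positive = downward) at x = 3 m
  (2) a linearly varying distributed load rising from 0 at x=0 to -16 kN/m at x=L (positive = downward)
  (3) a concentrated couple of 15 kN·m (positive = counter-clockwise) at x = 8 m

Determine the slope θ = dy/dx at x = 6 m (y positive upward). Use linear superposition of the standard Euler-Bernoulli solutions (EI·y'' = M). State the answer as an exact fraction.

θ(6) = 1737/8000000 rad

Load 1 — point force P=13 kN at a=3 m (b=L-a=9):
  θ_1 = Pa²(L-x)(2bL-(3b+a)(L-x))/(2L³EI)  [x>a] = 13·3²·(12-6)·(2·9·12-(3·9+3)·(12-6))/(2·12³·100000) = 117/1600000 rad
Load 2 — triangular load w₀=-16 kN/m (0→w₀ over full span):
  θ_2 = -w₀(2x(L-x)(L-2x)(x+2L)+x²(L-x)²)/(120LEI) = -(-16)·(2·6·(12-6)·(12-2·6)·(6+2·12)+6²·(12-6)²)/(120·12·100000) = 9/62500 rad
Load 3 — applied couple M₀=15 kN·m at a=8 m (b=L-a=4):
  θ_3 = (R_Ax²/2 - M_Ax)/EI  [x≤a] with R_A=5/3, M_A=5 = ((5/3)·6²/2 - 5·6)/100000 = 0 rad
Superposition: θ = Σ θ_i = 1737/8000000 rad ≈ 0.000217 rad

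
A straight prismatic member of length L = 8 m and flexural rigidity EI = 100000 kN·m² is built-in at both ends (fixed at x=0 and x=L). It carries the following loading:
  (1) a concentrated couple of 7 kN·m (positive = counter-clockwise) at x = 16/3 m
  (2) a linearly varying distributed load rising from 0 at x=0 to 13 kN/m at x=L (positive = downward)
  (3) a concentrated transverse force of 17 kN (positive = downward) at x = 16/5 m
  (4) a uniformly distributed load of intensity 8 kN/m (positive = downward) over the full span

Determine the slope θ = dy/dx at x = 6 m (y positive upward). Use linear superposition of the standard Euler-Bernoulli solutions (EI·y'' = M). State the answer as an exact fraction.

θ(6) = 112691/150000000 rad

Load 1 — applied couple M₀=7 kN·m at a=16/3 m (b=L-a=8/3):
  θ_1 = (R_Ax²/2 - M_Ax - M₀(x-a))/EI  [x>a] with R_A=7/6, M_A=7/3 = ((7/6)·6²/2 - (7/3)·6 - 7·(6-(16/3)))/100000 = 7/300000 rad
Load 2 — triangular load w₀=13 kN/m (0→w₀ over full span):
  θ_2 = -w₀(2x(L-x)(L-2x)(x+2L)+x²(L-x)²)/(120LEI) = -13·(2·6·(8-6)·(8-2·6)·(6+2·8)+6²·(8-6)²)/(120·8·100000) = 533/2000000 rad
Load 3 — point force P=17 kN at a=16/5 m (b=L-a=24/5):
  θ_3 = Pa²(L-x)(2bL-(3b+a)(L-x))/(2L³EI)  [x>a] = 17·(16/5)²·(8-6)·(2·(24/5)·8-(3·(24/5)+(16/5))·(8-6))/(2·8³·100000) = 221/1562500 rad
Load 4 — uniform load w=8 kN/m over full span:
  θ_4 = -wx(L-x)(L-2x)/(12EI) = -8·6·(8-6)·(8-2·6)/(12·100000) = 1/3125 rad
Superposition: θ = Σ θ_i = 112691/150000000 rad ≈ 0.000751 rad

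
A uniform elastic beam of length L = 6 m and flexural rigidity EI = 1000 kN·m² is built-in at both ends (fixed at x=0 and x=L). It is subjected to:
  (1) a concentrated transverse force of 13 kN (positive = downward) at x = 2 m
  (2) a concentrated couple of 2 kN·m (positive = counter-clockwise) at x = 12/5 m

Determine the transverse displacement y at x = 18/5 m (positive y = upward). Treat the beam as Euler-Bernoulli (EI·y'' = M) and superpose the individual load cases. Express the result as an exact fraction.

Load 1 — point force P=13 kN at a=2 m (b=L-a=4):
  y_1 = -Pa²(L-x)²(3bL-(3b+a)(L-x))/(6L³EI)  [x>a] = -13·2²·(6-(18/5))²·(3·4·6-(3·4+2)·(6-(18/5)))/(6·6³·1000) = -416/46875 m
Load 2 — applied couple M₀=2 kN·m at a=12/5 m (b=L-a=18/5):
  y_2 = (R_Ax³/6 - M_Ax²/2 - M₀(x-a)²/2)/EI  [x>a] with R_A=12/25, M_A=6/25 = ((12/25)·(18/5)³/6 - (6/25)·(18/5)²/2 - 2·((18/5)-(12/5))²/2)/1000 = 288/390625 m
Superposition: y = Σ y_i = -9536/1171875 m ≈ -0.008137 m

y(18/5) = -9536/1171875 m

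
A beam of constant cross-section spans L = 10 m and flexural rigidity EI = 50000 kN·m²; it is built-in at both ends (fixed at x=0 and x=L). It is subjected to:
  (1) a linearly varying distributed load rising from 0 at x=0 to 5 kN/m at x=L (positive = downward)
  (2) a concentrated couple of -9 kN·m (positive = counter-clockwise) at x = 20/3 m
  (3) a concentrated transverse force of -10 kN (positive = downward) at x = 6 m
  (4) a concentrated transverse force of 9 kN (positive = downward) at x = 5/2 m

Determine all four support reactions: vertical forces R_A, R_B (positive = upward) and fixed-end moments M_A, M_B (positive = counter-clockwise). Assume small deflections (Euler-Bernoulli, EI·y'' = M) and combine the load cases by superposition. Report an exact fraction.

Load 1 — triangular load w₀=5 kN/m (0→w₀ over full span):
  R_A = 3w₀L/20 = 3·5·10/20 = 15/2 kN
  M_A = w₀L²/30 = 5·10²/30 = 50/3 kN·m
  R_B = 7w₀L/20 = 7·5·10/20 = 35/2 kN
  M_B = -w₀L²/20 = -5·10²/20 = -25 kN·m
Load 2 — applied couple M₀=-9 kN·m at a=20/3 m (b=L-a=10/3):
  R_A = 6M₀ab/L³ = 6·(-9)·(20/3)·(10/3)/10³ = -6/5 kN
  M_A = M₀b(2a-b)/L² = (-9)·(10/3)·(2·(20/3)-(10/3))/10² = -3 kN·m
  R_B = -6M₀ab/L³ = -6·(-9)·(20/3)·(10/3)/10³ = 6/5 kN
  M_B = M₀a(2b-a)/L² = (-9)·(20/3)·(2·(10/3)-(20/3))/10² = 0 kN·m
Load 3 — point force P=-10 kN at a=6 m (b=L-a=4):
  R_A = Pb²(3a+b)/L³ = (-10)·4²·(3·6+4)/10³ = -88/25 kN
  M_A = Pab²/L² = (-10)·6·4²/10² = -48/5 kN·m
  R_B = Pa²(a+3b)/L³ = (-10)·6²·(6+3·4)/10³ = -162/25 kN
  M_B = -Pa²b/L² = -(-10)·6²·4/10² = 72/5 kN·m
Load 4 — point force P=9 kN at a=5/2 m (b=L-a=15/2):
  R_A = Pb²(3a+b)/L³ = 9·(15/2)²·(3·(5/2)+(15/2))/10³ = 243/32 kN
  M_A = Pab²/L² = 9·(5/2)·(15/2)²/10² = 405/32 kN·m
  R_B = Pa²(a+3b)/L³ = 9·(5/2)²·((5/2)+3·(15/2))/10³ = 45/32 kN
  M_B = -Pa²b/L² = -9·(5/2)²·(15/2)/10² = -135/32 kN·m
Superposition: R_A = 8299/800 kN, M_A = 8027/480 kN·m, R_B = 10901/800 kN, M_B = -2371/160 kN·m

R_A = 8299/800 kN, M_A = 8027/480 kN·m, R_B = 10901/800 kN, M_B = -2371/160 kN·m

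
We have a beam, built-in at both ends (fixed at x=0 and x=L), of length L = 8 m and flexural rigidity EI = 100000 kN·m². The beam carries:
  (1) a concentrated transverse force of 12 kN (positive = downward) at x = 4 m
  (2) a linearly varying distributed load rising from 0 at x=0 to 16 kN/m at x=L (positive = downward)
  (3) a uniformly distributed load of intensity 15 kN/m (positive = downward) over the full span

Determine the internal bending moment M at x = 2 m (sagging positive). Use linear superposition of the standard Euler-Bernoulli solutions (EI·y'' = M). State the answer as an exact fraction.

M(2) = 58/5 kN·m

Load 1 — point force P=12 kN at a=4 m (b=L-a=4):
  M_1 = Pb²(3a+b)x/L³ - Pab²/L²  [x≤a] = 12·4²·(3·4+4)·2/8³ - 12·4·4²/8² = 0 kN·m
Load 2 — triangular load w₀=16 kN/m (0→w₀ over full span):
  M_2 = 3w₀Lx/20 - w₀L²/30 - w₀x³/(6L) = 3·16·8·2/20 - 16·8²/30 - 16·2³/(6·8) = 8/5 kN·m
Load 3 — uniform load w=15 kN/m over full span:
  M_3 = wLx/2 - wL²/12 - wx²/2 = 15·8·2/2 - 15·8²/12 - 15·2²/2 = 10 kN·m
Superposition: M = Σ M_i = 58/5 kN·m ≈ 11.600000 kN·m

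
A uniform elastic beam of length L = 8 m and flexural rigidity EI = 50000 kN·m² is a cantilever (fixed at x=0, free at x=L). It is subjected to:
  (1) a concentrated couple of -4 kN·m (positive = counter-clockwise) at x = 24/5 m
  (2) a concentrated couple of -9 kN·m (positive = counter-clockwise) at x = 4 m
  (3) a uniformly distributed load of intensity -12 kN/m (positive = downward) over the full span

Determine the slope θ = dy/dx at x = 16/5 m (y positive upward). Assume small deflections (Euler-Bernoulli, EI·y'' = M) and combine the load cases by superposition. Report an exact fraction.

Load 1 — applied couple M₀=-4 kN·m at a=24/5 m (b=L-a=16/5):
  θ_1 = M₀x/EI  [x≤a] = (-4)·(16/5)/50000 = -4/15625 rad
Load 2 — applied couple M₀=-9 kN·m at a=4 m (b=L-a=4):
  θ_2 = M₀x/EI  [x≤a] = (-9)·(16/5)/50000 = -9/15625 rad
Load 3 — uniform load w=-12 kN/m over full span:
  θ_3 = -wx(x²-3Lx+3L²)/(6EI) = -(-12)·(16/5)·((16/5)²-3·8·(16/5)+3·8²)/(6·50000) = 6272/390625 rad
Superposition: θ = Σ θ_i = 5947/390625 rad ≈ 0.015224 rad

θ(16/5) = 5947/390625 rad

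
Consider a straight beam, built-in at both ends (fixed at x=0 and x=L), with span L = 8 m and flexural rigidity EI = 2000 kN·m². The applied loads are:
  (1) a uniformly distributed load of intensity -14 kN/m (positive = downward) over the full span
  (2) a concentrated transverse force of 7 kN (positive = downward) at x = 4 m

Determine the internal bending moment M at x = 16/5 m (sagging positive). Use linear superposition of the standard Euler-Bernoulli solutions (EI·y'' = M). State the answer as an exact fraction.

M(16/5) = -2149/75 kN·m

Load 1 — uniform load w=-14 kN/m over full span:
  M_1 = wLx/2 - wL²/12 - wx²/2 = (-14)·8·(16/5)/2 - (-14)·8²/12 - (-14)·(16/5)²/2 = -2464/75 kN·m
Load 2 — point force P=7 kN at a=4 m (b=L-a=4):
  M_2 = Pb²(3a+b)x/L³ - Pab²/L²  [x≤a] = 7·4²·(3·4+4)·(16/5)/8³ - 7·4·4²/8² = 21/5 kN·m
Superposition: M = Σ M_i = -2149/75 kN·m ≈ -28.653333 kN·m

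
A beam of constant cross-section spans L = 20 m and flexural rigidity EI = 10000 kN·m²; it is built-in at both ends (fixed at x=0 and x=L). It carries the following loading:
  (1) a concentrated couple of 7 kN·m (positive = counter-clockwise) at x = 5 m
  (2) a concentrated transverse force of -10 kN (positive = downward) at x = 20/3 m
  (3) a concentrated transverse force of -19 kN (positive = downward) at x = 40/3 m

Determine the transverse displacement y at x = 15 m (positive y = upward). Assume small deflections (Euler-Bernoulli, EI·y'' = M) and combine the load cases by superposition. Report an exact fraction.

y(15) = 4307/76800 m

Load 1 — applied couple M₀=7 kN·m at a=5 m (b=L-a=15):
  y_1 = (R_Ax³/6 - M_Ax²/2 - M₀(x-a)²/2)/EI  [x>a] with R_A=63/160, M_A=-21/16 = ((63/160)·15³/6 - (-21/16)·15²/2 - 7·(15-5)²/2)/10000 = 49/25600 m
Load 2 — point force P=-10 kN at a=20/3 m (b=L-a=40/3):
  y_2 = -Pa²(L-x)²(3bL-(3b+a)(L-x))/(6L³EI)  [x>a] = -(-10)·(20/3)²·(20-15)²·(3·(40/3)·20-(3·(40/3)+(20/3))·(20-15))/(6·20³·10000) = 17/1296 m
Load 3 — point force P=-19 kN at a=40/3 m (b=L-a=20/3):
  y_3 = -Pa²(L-x)²(3bL-(3b+a)(L-x))/(6L³EI)  [x>a] = -(-19)·(40/3)²·(20-15)²·(3·(20/3)·20-(3·(20/3)+(40/3))·(20-15))/(6·20³·10000) = 133/3240 m
Superposition: y = Σ y_i = 4307/76800 m ≈ 0.056081 m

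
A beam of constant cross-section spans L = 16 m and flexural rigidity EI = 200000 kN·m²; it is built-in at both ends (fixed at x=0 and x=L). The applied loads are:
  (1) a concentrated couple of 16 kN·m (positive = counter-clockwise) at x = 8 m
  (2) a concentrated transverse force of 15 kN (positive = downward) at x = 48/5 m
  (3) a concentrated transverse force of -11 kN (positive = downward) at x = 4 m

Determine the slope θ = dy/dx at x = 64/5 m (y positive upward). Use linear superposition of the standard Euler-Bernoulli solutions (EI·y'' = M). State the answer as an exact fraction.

θ(64/5) = 2977/15625000 rad

Load 1 — applied couple M₀=16 kN·m at a=8 m (b=L-a=8):
  θ_1 = (R_Ax²/2 - M_Ax - M₀(x-a))/EI  [x>a] with R_A=3/2, M_A=4 = ((3/2)·(64/5)²/2 - 4·(64/5) - 16·((64/5)-8))/200000 = -2/78125 rad
Load 2 — point force P=15 kN at a=48/5 m (b=L-a=32/5):
  θ_2 = Pa²(L-x)(2bL-(3b+a)(L-x))/(2L³EI)  [x>a] = 15·(48/5)²·(16-(64/5))·(2·(32/5)·16-(3·(32/5)+(48/5))·(16-(64/5)))/(2·16³·200000) = 594/1953125 rad
Load 3 — point force P=-11 kN at a=4 m (b=L-a=12):
  θ_3 = Pa²(L-x)(2bL-(3b+a)(L-x))/(2L³EI)  [x>a] = (-11)·4²·(16-(64/5))·(2·12·16-(3·12+4)·(16-(64/5)))/(2·16³·200000) = -11/125000 rad
Superposition: θ = Σ θ_i = 2977/15625000 rad ≈ 0.000191 rad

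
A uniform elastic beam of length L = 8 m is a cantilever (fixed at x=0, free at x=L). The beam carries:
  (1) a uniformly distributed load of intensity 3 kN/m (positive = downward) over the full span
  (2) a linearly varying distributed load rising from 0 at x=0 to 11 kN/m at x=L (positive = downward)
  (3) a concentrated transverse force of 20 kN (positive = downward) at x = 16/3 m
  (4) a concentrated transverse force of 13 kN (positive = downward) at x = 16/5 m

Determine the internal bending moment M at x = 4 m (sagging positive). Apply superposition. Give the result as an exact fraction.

M(4) = -124 kN·m

Load 1 — uniform load w=3 kN/m over full span:
  M_1 = -w(L-x)²/2 = -3·(8-4)²/2 = -24 kN·m
Load 2 — triangular load w₀=11 kN/m (0→w₀ over full span):
  M_2 = w₀Lx/2 - w₀L²/3 - w₀x³/(6L) = 11·8·4/2 - 11·8²/3 - 11·4³/(6·8) = -220/3 kN·m
Load 3 — point force P=20 kN at a=16/3 m (b=L-a=8/3):
  M_3 = -P(a-x)  [x≤a] = -20·((16/3)-4) = -80/3 kN·m
Load 4 — point force P=13 kN at a=16/5 m (b=L-a=24/5):
  M_4 = 0  [x>a] = 0 kN·m
Superposition: M = Σ M_i = -124 kN·m ≈ -124.000000 kN·m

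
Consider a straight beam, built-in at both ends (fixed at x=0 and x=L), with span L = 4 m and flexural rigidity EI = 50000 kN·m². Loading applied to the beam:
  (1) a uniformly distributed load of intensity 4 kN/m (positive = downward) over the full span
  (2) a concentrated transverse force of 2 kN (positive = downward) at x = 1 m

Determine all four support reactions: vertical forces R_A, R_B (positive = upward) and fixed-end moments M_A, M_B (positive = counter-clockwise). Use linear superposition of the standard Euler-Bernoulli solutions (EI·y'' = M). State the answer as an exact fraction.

Load 1 — uniform load w=4 kN/m over full span:
  R_A = wL/2 = 4·4/2 = 8 kN
  M_A = wL²/12 = 4·4²/12 = 16/3 kN·m
  R_B = wL/2 = 4·4/2 = 8 kN
  M_B = -wL²/12 = -4·4²/12 = -16/3 kN·m
Load 2 — point force P=2 kN at a=1 m (b=L-a=3):
  R_A = Pb²(3a+b)/L³ = 2·3²·(3·1+3)/4³ = 27/16 kN
  M_A = Pab²/L² = 2·1·3²/4² = 9/8 kN·m
  R_B = Pa²(a+3b)/L³ = 2·1²·(1+3·3)/4³ = 5/16 kN
  M_B = -Pa²b/L² = -2·1²·3/4² = -3/8 kN·m
Superposition: R_A = 155/16 kN, M_A = 155/24 kN·m, R_B = 133/16 kN, M_B = -137/24 kN·m

R_A = 155/16 kN, M_A = 155/24 kN·m, R_B = 133/16 kN, M_B = -137/24 kN·m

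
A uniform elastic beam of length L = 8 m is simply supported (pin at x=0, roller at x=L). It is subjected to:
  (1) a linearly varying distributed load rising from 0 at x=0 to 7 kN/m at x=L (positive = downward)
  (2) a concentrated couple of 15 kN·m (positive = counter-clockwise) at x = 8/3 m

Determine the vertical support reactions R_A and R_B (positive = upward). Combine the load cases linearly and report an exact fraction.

R_A = 269/24 kN, R_B = 403/24 kN

Load 1 — triangular load w₀=7 kN/m (0→w₀ over full span):
  R_A = w₀L/6 = 7·8/6 = 28/3 kN
  R_B = w₀L/3 = 7·8/3 = 56/3 kN
Load 2 — applied couple M₀=15 kN·m at a=8/3 m (b=L-a=16/3):
  R_A = M₀/L = 15/8 kN
  R_B = -M₀/L = -15/8 kN
Superposition: R_A = 269/24 kN, R_B = 403/24 kN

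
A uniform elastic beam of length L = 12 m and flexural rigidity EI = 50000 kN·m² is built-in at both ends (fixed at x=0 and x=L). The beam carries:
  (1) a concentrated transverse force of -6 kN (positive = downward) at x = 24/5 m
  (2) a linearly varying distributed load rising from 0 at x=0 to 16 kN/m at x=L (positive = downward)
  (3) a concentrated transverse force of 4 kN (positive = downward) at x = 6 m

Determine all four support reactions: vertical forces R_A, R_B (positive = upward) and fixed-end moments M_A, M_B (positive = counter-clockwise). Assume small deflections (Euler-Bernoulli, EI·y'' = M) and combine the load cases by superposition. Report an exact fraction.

R_A = 3364/125 kN, M_A = 9054/125 kN·m, R_B = 8386/125 kN, M_B = -14286/125 kN·m

Load 1 — point force P=-6 kN at a=24/5 m (b=L-a=36/5):
  R_A = Pb²(3a+b)/L³ = (-6)·(36/5)²·(3·(24/5)+(36/5))/12³ = -486/125 kN
  M_A = Pab²/L² = (-6)·(24/5)·(36/5)²/12² = -1296/125 kN·m
  R_B = Pa²(a+3b)/L³ = (-6)·(24/5)²·((24/5)+3·(36/5))/12³ = -264/125 kN
  M_B = -Pa²b/L² = -(-6)·(24/5)²·(36/5)/12² = 864/125 kN·m
Load 2 — triangular load w₀=16 kN/m (0→w₀ over full span):
  R_A = 3w₀L/20 = 3·16·12/20 = 144/5 kN
  M_A = w₀L²/30 = 16·12²/30 = 384/5 kN·m
  R_B = 7w₀L/20 = 7·16·12/20 = 336/5 kN
  M_B = -w₀L²/20 = -16·12²/20 = -576/5 kN·m
Load 3 — point force P=4 kN at a=6 m (b=L-a=6):
  R_A = Pb²(3a+b)/L³ = 4·6²·(3·6+6)/12³ = 2 kN
  M_A = Pab²/L² = 4·6·6²/12² = 6 kN·m
  R_B = Pa²(a+3b)/L³ = 4·6²·(6+3·6)/12³ = 2 kN
  M_B = -Pa²b/L² = -4·6²·6/12² = -6 kN·m
Superposition: R_A = 3364/125 kN, M_A = 9054/125 kN·m, R_B = 8386/125 kN, M_B = -14286/125 kN·m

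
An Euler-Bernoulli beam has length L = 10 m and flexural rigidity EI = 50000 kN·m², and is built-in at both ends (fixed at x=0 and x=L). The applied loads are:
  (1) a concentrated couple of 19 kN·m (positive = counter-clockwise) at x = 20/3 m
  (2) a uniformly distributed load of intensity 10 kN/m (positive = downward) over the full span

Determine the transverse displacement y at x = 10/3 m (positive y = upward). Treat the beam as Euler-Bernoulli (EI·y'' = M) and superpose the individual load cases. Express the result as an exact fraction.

y(10/3) = -73/16200 m

Load 1 — applied couple M₀=19 kN·m at a=20/3 m (b=L-a=10/3):
  y_1 = (R_Ax³/6 - M_Ax²/2)/EI  [x≤a] with R_A=38/15, M_A=19/3 = ((38/15)·(10/3)³/6 - (19/3)·(10/3)²/2)/50000 = -19/48600 m
Load 2 — uniform load w=10 kN/m over full span:
  y_2 = -wx²(L-x)²/(24EI) = -10·(10/3)²·(10-(10/3))²/(24·50000) = -1/243 m
Superposition: y = Σ y_i = -73/16200 m ≈ -0.004506 m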